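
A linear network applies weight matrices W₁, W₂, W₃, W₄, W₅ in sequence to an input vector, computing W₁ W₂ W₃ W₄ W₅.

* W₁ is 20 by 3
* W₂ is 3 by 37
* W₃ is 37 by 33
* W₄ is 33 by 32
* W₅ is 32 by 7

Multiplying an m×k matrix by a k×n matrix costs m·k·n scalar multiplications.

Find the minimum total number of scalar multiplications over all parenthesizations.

Adjacent pairs: W₁W₂ = 20·3·37 = 2220; W₂W₃ = 3·37·33 = 3663; W₃W₄ = 37·33·32 = 39072; W₄W₅ = 33·32·7 = 7392.
Length 3: W₁..W₃: k=1: 0+3663+20·3·33=5643; k=2: 2220+0+20·37·33=26640 → min 5643 | W₂..W₄: k=2: 0+39072+3·37·32=42624; k=3: 3663+0+3·33·32=6831 → min 6831 | W₃..W₅: k=3: 0+7392+37·33·7=15939; k=4: 39072+0+37·32·7=47360 → min 15939.
Length 4: W₁..W₄: k=1: 0+6831+20·3·32=8751; k=2: 2220+39072+20·37·32=64972; k=3: 5643+0+20·33·32=26763 → min 8751 | W₂..W₅: k=2: 0+15939+3·37·7=16716; k=3: 3663+7392+3·33·7=11748; k=4: 6831+0+3·32·7=7503 → min 7503.
Length 5: W₁..W₅: k=1: 0+7503+20·3·7=7923; k=2: 2220+15939+20·37·7=23339; k=3: 5643+7392+20·33·7=17655; k=4: 8751+0+20·32·7=13231 → min 7923.
Optimal order: (W₁ (((W₂ W₃) W₄) W₅)) with cost 7923.

7923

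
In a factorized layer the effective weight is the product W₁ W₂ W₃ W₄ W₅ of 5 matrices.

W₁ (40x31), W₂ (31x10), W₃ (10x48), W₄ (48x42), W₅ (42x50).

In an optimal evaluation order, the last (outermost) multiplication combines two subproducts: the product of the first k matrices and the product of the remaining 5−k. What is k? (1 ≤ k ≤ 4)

Adjacent pairs: W₁W₂ = 40·31·10 = 12400; W₂W₃ = 31·10·48 = 14880; W₃W₄ = 10·48·42 = 20160; W₄W₅ = 48·42·50 = 100800.
Length 3: W₁..W₃: k=1: 0+14880+40·31·48=74400; k=2: 12400+0+40·10·48=31600 → min 31600 | W₂..W₄: k=2: 0+20160+31·10·42=33180; k=3: 14880+0+31·48·42=77376 → min 33180 | W₃..W₅: k=3: 0+100800+10·48·50=124800; k=4: 20160+0+10·42·50=41160 → min 41160.
Length 4: W₁..W₄: k=1: 0+33180+40·31·42=85260; k=2: 12400+20160+40·10·42=49360; k=3: 31600+0+40·48·42=112240 → min 49360 | W₂..W₅: k=2: 0+41160+31·10·50=56660; k=3: 14880+100800+31·48·50=190080; k=4: 33180+0+31·42·50=98280 → min 56660.
Top-level splits: k=1: (W₁..W₁)·(W₂..W₅) → 0+56660+40·31·50 = 118660; k=2: (W₁..W₂)·(W₃..W₅) → 12400+41160+40·10·50 = 73560; k=3: (W₁..W₃)·(W₄..W₅) → 31600+100800+40·48·50 = 228400; k=4: (W₁..W₄)·(W₅..W₅) → 49360+0+40·42·50 = 133360.
Best split is after W₂, i.e. k = 2.

2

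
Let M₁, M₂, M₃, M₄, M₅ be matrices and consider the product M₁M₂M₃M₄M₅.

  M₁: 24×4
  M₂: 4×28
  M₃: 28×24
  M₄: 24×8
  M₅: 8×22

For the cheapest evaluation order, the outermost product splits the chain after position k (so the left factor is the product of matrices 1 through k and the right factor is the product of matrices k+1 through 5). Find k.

1

Adjacent pairs: M₁M₂ = 24·4·28 = 2688; M₂M₃ = 4·28·24 = 2688; M₃M₄ = 28·24·8 = 5376; M₄M₅ = 24·8·22 = 4224.
Length 3: M₁..M₃: k=1: 0+2688+24·4·24=4992; k=2: 2688+0+24·28·24=18816 → min 4992 | M₂..M₄: k=2: 0+5376+4·28·8=6272; k=3: 2688+0+4·24·8=3456 → min 3456 | M₃..M₅: k=3: 0+4224+28·24·22=19008; k=4: 5376+0+28·8·22=10304 → min 10304.
Length 4: M₁..M₄: k=1: 0+3456+24·4·8=4224; k=2: 2688+5376+24·28·8=13440; k=3: 4992+0+24·24·8=9600 → min 4224 | M₂..M₅: k=2: 0+10304+4·28·22=12768; k=3: 2688+4224+4·24·22=9024; k=4: 3456+0+4·8·22=4160 → min 4160.
Top-level splits: k=1: (M₁..M₁)·(M₂..M₅) → 0+4160+24·4·22 = 6272; k=2: (M₁..M₂)·(M₃..M₅) → 2688+10304+24·28·22 = 27776; k=3: (M₁..M₃)·(M₄..M₅) → 4992+4224+24·24·22 = 21888; k=4: (M₁..M₄)·(M₅..M₅) → 4224+0+24·8·22 = 8448.
Best split is after M₁, i.e. k = 1.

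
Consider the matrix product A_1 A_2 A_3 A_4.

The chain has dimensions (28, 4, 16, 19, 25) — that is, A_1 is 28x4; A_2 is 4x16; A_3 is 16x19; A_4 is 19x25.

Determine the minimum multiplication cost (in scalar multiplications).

Adjacent pairs: A_1A_2 = 28·4·16 = 1792; A_2A_3 = 4·16·19 = 1216; A_3A_4 = 16·19·25 = 7600.
Length 3: A_1..A_3: k=1: 0+1216+28·4·19=3344; k=2: 1792+0+28·16·19=10304 → min 3344 | A_2..A_4: k=2: 0+7600+4·16·25=9200; k=3: 1216+0+4·19·25=3116 → min 3116.
Length 4: A_1..A_4: k=1: 0+3116+28·4·25=5916; k=2: 1792+7600+28·16·25=20592; k=3: 3344+0+28·19·25=16644 → min 5916.
Optimal order: (A_1 ((A_2 A_3) A_4)) with cost 5916.

5916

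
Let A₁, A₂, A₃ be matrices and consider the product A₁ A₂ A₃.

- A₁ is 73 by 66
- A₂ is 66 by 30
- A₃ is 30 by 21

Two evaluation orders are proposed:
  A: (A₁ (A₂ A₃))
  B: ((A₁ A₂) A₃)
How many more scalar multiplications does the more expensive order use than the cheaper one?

Order A = (A₁ (A₂ A₃)): (A₂ A₃): 66×30 by 30×21 → 66×21, cost 66·30·21 = 41580; (A₁ (A₂ A₃)): 73×66 by 66×21 → 73×21, cost 73·66·21 = 101178; cumulative 142758. Total 142758.
Order B = ((A₁ A₂) A₃): (A₁ A₂): 73×66 by 66×30 → 73×30, cost 73·66·30 = 144540; ((A₁ A₂) A₃): 73×30 by 30×21 → 73×21, cost 73·30·21 = 45990; cumulative 190530. Total 190530.
Difference: |142758 − 190530| = 47772.

47772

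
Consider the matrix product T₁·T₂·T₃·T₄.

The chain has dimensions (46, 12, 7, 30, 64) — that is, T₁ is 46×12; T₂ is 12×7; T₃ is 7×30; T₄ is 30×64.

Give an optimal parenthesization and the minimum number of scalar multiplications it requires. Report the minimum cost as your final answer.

Adjacent pairs: T₁T₂ = 46·12·7 = 3864; T₂T₃ = 12·7·30 = 2520; T₃T₄ = 7·30·64 = 13440.
Length 3: T₁..T₃: k=1: 0+2520+46·12·30=19080; k=2: 3864+0+46·7·30=13524 → min 13524 | T₂..T₄: k=2: 0+13440+12·7·64=18816; k=3: 2520+0+12·30·64=25560 → min 18816.
Length 4: T₁..T₄: k=1: 0+18816+46·12·64=54144; k=2: 3864+13440+46·7·64=37912; k=3: 13524+0+46·30·64=101844 → min 37912.
Optimal parenthesization: ((T₁·T₂)·(T₃·T₄)) with cost 37912.

37912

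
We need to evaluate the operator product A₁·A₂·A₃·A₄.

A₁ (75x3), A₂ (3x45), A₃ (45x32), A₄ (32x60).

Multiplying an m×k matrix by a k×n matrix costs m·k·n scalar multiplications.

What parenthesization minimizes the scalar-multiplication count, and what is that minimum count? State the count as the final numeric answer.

23580

Adjacent pairs: A₁A₂ = 75·3·45 = 10125; A₂A₃ = 3·45·32 = 4320; A₃A₄ = 45·32·60 = 86400.
Length 3: A₁..A₃: k=1: 0+4320+75·3·32=11520; k=2: 10125+0+75·45·32=118125 → min 11520 | A₂..A₄: k=2: 0+86400+3·45·60=94500; k=3: 4320+0+3·32·60=10080 → min 10080.
Length 4: A₁..A₄: k=1: 0+10080+75·3·60=23580; k=2: 10125+86400+75·45·60=299025; k=3: 11520+0+75·32·60=155520 → min 23580.
Optimal parenthesization: (A₁·((A₂·A₃)·A₄)) with cost 23580.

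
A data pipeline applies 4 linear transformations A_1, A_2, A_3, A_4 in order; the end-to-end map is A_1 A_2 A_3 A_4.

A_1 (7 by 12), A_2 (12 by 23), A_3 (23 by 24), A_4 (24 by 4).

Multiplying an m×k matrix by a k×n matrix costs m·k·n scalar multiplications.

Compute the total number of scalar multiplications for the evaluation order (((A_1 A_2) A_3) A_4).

(A_1 A_2): 7×12 by 12×23 → 7×23, cost 7·12·23 = 1932
((A_1 A_2) A_3): 7×23 by 23×24 → 7×24, cost 7·23·24 = 3864; cumulative 5796
(((A_1 A_2) A_3) A_4): 7×24 by 24×4 → 7×4, cost 7·24·4 = 672; cumulative 6468
Total: 6468 scalar multiplications.

6468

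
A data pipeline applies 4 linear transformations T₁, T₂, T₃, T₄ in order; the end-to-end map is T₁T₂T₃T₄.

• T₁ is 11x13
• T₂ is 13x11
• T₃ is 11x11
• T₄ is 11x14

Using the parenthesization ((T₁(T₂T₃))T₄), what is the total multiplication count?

(T₂T₃): 13×11 by 11×11 → 13×11, cost 13·11·11 = 1573
(T₁(T₂T₃)): 11×13 by 13×11 → 11×11, cost 11·13·11 = 1573; cumulative 3146
((T₁(T₂T₃))T₄): 11×11 by 11×14 → 11×14, cost 11·11·14 = 1694; cumulative 4840
Total: 4840 scalar multiplications.

4840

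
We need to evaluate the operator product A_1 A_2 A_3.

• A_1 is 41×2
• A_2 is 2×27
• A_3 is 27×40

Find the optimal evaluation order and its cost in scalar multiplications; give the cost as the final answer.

(A_1 (A_2 A_3)): cost 5440.
((A_1 A_2) A_3): cost 46494.
Optimal: (A_1 (A_2 A_3)) with cost 5440.

5440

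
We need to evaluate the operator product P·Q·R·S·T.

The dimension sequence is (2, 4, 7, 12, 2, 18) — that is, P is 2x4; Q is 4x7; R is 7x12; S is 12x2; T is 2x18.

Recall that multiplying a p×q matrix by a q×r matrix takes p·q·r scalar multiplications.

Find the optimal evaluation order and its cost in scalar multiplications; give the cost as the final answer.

Adjacent pairs: PQ = 2·4·7 = 56; QR = 4·7·12 = 336; RS = 7·12·2 = 168; ST = 12·2·18 = 432.
Length 3: P..R: k=1: 0+336+2·4·12=432; k=2: 56+0+2·7·12=224 → min 224 | Q..S: k=2: 0+168+4·7·2=224; k=3: 336+0+4·12·2=432 → min 224 | R..T: k=3: 0+432+7·12·18=1944; k=4: 168+0+7·2·18=420 → min 420.
Length 4: P..S: k=1: 0+224+2·4·2=240; k=2: 56+168+2·7·2=252; k=3: 224+0+2·12·2=272 → min 240 | Q..T: k=2: 0+420+4·7·18=924; k=3: 336+432+4·12·18=1632; k=4: 224+0+4·2·18=368 → min 368.
Length 5: P..T: k=1: 0+368+2·4·18=512; k=2: 56+420+2·7·18=728; k=3: 224+432+2·12·18=1088; k=4: 240+0+2·2·18=312 → min 312.
Optimal parenthesization: ((P·(Q·(R·S)))·T) with cost 312.

312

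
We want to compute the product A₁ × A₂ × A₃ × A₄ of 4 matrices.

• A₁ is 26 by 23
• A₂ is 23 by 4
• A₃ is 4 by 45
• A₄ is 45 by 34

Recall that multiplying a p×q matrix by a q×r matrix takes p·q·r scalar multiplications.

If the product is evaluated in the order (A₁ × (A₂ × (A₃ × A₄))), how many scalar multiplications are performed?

29580

(A₃ × A₄): 4×45 by 45×34 → 4×34, cost 4·45·34 = 6120
(A₂ × (A₃ × A₄)): 23×4 by 4×34 → 23×34, cost 23·4·34 = 3128; cumulative 9248
(A₁ × (A₂ × (A₃ × A₄))): 26×23 by 23×34 → 26×34, cost 26·23·34 = 20332; cumulative 29580
Total: 29580 scalar multiplications.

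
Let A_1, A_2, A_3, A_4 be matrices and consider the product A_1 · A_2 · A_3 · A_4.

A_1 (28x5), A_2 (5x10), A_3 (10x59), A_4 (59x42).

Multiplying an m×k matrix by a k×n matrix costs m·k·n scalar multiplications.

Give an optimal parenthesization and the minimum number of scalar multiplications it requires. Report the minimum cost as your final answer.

Adjacent pairs: A_1A_2 = 28·5·10 = 1400; A_2A_3 = 5·10·59 = 2950; A_3A_4 = 10·59·42 = 24780.
Length 3: A_1..A_3: k=1: 0+2950+28·5·59=11210; k=2: 1400+0+28·10·59=17920 → min 11210 | A_2..A_4: k=2: 0+24780+5·10·42=26880; k=3: 2950+0+5·59·42=15340 → min 15340.
Length 4: A_1..A_4: k=1: 0+15340+28·5·42=21220; k=2: 1400+24780+28·10·42=37940; k=3: 11210+0+28·59·42=80594 → min 21220.
Optimal parenthesization: (A_1 · ((A_2 · A_3) · A_4)) with cost 21220.

21220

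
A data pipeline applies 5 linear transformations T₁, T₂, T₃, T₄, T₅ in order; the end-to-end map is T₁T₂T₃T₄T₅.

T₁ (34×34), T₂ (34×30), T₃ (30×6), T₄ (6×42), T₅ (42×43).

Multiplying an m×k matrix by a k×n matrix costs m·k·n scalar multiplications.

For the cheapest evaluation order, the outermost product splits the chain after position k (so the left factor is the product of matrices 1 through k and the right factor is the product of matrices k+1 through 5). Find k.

3

Adjacent pairs: T₁T₂ = 34·34·30 = 34680; T₂T₃ = 34·30·6 = 6120; T₃T₄ = 30·6·42 = 7560; T₄T₅ = 6·42·43 = 10836.
Length 3: T₁..T₃: k=1: 0+6120+34·34·6=13056; k=2: 34680+0+34·30·6=40800 → min 13056 | T₂..T₄: k=2: 0+7560+34·30·42=50400; k=3: 6120+0+34·6·42=14688 → min 14688 | T₃..T₅: k=3: 0+10836+30·6·43=18576; k=4: 7560+0+30·42·43=61740 → min 18576.
Length 4: T₁..T₄: k=1: 0+14688+34·34·42=63240; k=2: 34680+7560+34·30·42=85080; k=3: 13056+0+34·6·42=21624 → min 21624 | T₂..T₅: k=2: 0+18576+34·30·43=62436; k=3: 6120+10836+34·6·43=25728; k=4: 14688+0+34·42·43=76092 → min 25728.
Top-level splits: k=1: (T₁..T₁)·(T₂..T₅) → 0+25728+34·34·43 = 75436; k=2: (T₁..T₂)·(T₃..T₅) → 34680+18576+34·30·43 = 97116; k=3: (T₁..T₃)·(T₄..T₅) → 13056+10836+34·6·43 = 32664; k=4: (T₁..T₄)·(T₅..T₅) → 21624+0+34·42·43 = 83028.
Best split is after T₃, i.e. k = 3.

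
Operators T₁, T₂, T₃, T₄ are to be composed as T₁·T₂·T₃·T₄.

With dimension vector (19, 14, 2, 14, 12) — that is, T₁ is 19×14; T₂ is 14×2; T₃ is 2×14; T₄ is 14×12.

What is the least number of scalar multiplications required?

1324

Adjacent pairs: T₁T₂ = 19·14·2 = 532; T₂T₃ = 14·2·14 = 392; T₃T₄ = 2·14·12 = 336.
Length 3: T₁..T₃: k=1: 0+392+19·14·14=4116; k=2: 532+0+19·2·14=1064 → min 1064 | T₂..T₄: k=2: 0+336+14·2·12=672; k=3: 392+0+14·14·12=2744 → min 672.
Length 4: T₁..T₄: k=1: 0+672+19·14·12=3864; k=2: 532+336+19·2·12=1324; k=3: 1064+0+19·14·12=4256 → min 1324.
Optimal order: ((T₁·T₂)·(T₃·T₄)) with cost 1324.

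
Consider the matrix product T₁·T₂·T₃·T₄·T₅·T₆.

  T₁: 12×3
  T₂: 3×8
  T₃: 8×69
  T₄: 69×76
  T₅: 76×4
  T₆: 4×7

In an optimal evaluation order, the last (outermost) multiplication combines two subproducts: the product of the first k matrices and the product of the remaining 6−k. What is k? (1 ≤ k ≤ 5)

1

Adjacent pairs: T₁T₂ = 12·3·8 = 288; T₂T₃ = 3·8·69 = 1656; T₃T₄ = 8·69·76 = 41952; T₄T₅ = 69·76·4 = 20976; T₅T₆ = 76·4·7 = 2128.
Length 3: T₁..T₃: k=1: 0+1656+12·3·69=4140; k=2: 288+0+12·8·69=6912 → min 4140 | T₂..T₄: k=2: 0+41952+3·8·76=43776; k=3: 1656+0+3·69·76=17388 → min 17388 | T₃..T₅: k=3: 0+20976+8·69·4=23184; k=4: 41952+0+8·76·4=44384 → min 23184 | T₄..T₆: k=4: 0+2128+69·76·7=38836; k=5: 20976+0+69·4·7=22908 → min 22908.
Length 4: T₁..T₄: k=1: 0+17388+12·3·76=20124; k=2: 288+41952+12·8·76=49536; k=3: 4140+0+12·69·76=67068 → min 20124 | T₂..T₅: k=2: 0+23184+3·8·4=23280; k=3: 1656+20976+3·69·4=23460; k=4: 17388+0+3·76·4=18300 → min 18300 | T₃..T₆: k=3: 0+22908+8·69·7=26772; k=4: 41952+2128+8·76·7=48336; k=5: 23184+0+8·4·7=23408 → min 23408.
Length 5: T₁..T₅: k=1: 0+18300+12·3·4=18444; k=2: 288+23184+12·8·4=23856; k=3: 4140+20976+12·69·4=28428; k=4: 20124+0+12·76·4=23772 → min 18444 | T₂..T₆: k=2: 0+23408+3·8·7=23576; k=3: 1656+22908+3·69·7=26013; k=4: 17388+2128+3·76·7=21112; k=5: 18300+0+3·4·7=18384 → min 18384.
Top-level splits: k=1: (T₁..T₁)·(T₂..T₆) → 0+18384+12·3·7 = 18636; k=2: (T₁..T₂)·(T₃..T₆) → 288+23408+12·8·7 = 24368; k=3: (T₁..T₃)·(T₄..T₆) → 4140+22908+12·69·7 = 32844; k=4: (T₁..T₄)·(T₅..T₆) → 20124+2128+12·76·7 = 28636; k=5: (T₁..T₅)·(T₆..T₆) → 18444+0+12·4·7 = 18780.
Best split is after T₁, i.e. k = 1.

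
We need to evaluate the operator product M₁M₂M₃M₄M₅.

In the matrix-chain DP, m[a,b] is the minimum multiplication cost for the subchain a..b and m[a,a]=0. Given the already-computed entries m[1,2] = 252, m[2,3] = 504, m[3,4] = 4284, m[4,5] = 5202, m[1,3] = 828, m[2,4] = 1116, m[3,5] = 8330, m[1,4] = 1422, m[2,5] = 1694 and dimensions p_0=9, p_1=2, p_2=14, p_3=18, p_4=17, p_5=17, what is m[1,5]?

2000

m[1,5] = min over k∈[1,4] of m[1,k]+m[k+1,5]+p_{0}·p_k·p_{5}.
k=1: 0 + 1694 + 9·2·17 = 2000; k=2: 252 + 8330 + 9·14·17 = 10724; k=3: 828 + 5202 + 9·18·17 = 8784; k=4: 1422 + 0 + 9·17·17 = 4023.
Minimum: 2000 at k=1.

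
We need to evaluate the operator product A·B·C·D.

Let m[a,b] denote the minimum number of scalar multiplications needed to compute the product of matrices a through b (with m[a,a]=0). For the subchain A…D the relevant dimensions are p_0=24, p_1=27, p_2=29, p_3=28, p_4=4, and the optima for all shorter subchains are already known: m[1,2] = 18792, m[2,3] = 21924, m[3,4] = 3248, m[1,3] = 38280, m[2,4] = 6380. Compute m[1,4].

8972

m[1,4] = min over k∈[1,3] of m[1,k]+m[k+1,4]+p_{0}·p_k·p_{4}.
k=1: 0 + 6380 + 24·27·4 = 8972; k=2: 18792 + 3248 + 24·29·4 = 24824; k=3: 38280 + 0 + 24·28·4 = 40968.
Minimum: 8972 at k=1.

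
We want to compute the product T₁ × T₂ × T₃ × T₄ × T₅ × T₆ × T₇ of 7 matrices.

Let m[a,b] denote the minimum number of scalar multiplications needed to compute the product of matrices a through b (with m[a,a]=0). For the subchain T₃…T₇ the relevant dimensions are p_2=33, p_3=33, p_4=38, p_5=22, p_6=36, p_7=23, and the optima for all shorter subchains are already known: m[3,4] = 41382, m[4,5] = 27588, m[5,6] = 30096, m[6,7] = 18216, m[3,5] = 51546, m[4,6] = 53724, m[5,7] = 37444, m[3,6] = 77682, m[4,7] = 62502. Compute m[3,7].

86460

m[3,7] = min over k∈[3,6] of m[3,k]+m[k+1,7]+p_{2}·p_k·p_{7}.
k=3: 0 + 62502 + 33·33·23 = 87549; k=4: 41382 + 37444 + 33·38·23 = 107668; k=5: 51546 + 18216 + 33·22·23 = 86460; k=6: 77682 + 0 + 33·36·23 = 105006.
Minimum: 86460 at k=5.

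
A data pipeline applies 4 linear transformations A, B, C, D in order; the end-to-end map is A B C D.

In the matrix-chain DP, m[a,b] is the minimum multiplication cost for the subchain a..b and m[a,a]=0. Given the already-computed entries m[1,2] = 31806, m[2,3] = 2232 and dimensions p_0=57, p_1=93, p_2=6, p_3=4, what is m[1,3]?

m[1,3] = min over k∈[1,2] of m[1,k]+m[k+1,3]+p_{0}·p_k·p_{3}.
k=1: 0 + 2232 + 57·93·4 = 23436; k=2: 31806 + 0 + 57·6·4 = 33174.
Minimum: 23436 at k=1.

23436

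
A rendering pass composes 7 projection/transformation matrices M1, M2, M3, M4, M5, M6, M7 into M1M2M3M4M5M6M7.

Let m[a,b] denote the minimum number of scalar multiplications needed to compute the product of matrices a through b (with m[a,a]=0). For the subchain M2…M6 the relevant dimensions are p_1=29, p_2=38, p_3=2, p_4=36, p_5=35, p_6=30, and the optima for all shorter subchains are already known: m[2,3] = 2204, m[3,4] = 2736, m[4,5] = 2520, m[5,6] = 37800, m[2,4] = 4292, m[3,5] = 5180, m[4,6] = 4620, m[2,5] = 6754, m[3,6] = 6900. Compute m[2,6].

8564

m[2,6] = min over k∈[2,5] of m[2,k]+m[k+1,6]+p_{1}·p_k·p_{6}.
k=2: 0 + 6900 + 29·38·30 = 39960; k=3: 2204 + 4620 + 29·2·30 = 8564; k=4: 4292 + 37800 + 29·36·30 = 73412; k=5: 6754 + 0 + 29·35·30 = 37204.
Minimum: 8564 at k=3.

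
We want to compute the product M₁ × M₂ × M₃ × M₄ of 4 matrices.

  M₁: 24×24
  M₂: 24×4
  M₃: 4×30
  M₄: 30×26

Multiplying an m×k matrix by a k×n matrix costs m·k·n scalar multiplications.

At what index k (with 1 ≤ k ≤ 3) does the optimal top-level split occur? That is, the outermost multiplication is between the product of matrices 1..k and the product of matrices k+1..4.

2

Adjacent pairs: M₁M₂ = 24·24·4 = 2304; M₂M₃ = 24·4·30 = 2880; M₃M₄ = 4·30·26 = 3120.
Length 3: M₁..M₃: k=1: 0+2880+24·24·30=20160; k=2: 2304+0+24·4·30=5184 → min 5184 | M₂..M₄: k=2: 0+3120+24·4·26=5616; k=3: 2880+0+24·30·26=21600 → min 5616.
Top-level splits: k=1: (M₁..M₁)·(M₂..M₄) → 0+5616+24·24·26 = 20592; k=2: (M₁..M₂)·(M₃..M₄) → 2304+3120+24·4·26 = 7920; k=3: (M₁..M₃)·(M₄..M₄) → 5184+0+24·30·26 = 23904.
Best split is after M₂, i.e. k = 2.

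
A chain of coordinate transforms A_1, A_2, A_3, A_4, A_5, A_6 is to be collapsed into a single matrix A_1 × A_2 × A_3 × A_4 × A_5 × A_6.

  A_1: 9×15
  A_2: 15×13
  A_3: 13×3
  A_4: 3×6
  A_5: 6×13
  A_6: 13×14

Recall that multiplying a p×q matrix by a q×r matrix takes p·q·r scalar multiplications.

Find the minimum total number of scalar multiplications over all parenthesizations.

2148

Adjacent pairs: A_1A_2 = 9·15·13 = 1755; A_2A_3 = 15·13·3 = 585; A_3A_4 = 13·3·6 = 234; A_4A_5 = 3·6·13 = 234; A_5A_6 = 6·13·14 = 1092.
Length 3: A_1..A_3: k=1: 0+585+9·15·3=990; k=2: 1755+0+9·13·3=2106 → min 990 | A_2..A_4: k=2: 0+234+15·13·6=1404; k=3: 585+0+15·3·6=855 → min 855 | A_3..A_5: k=3: 0+234+13·3·13=741; k=4: 234+0+13·6·13=1248 → min 741 | A_4..A_6: k=4: 0+1092+3·6·14=1344; k=5: 234+0+3·13·14=780 → min 780.
Length 4: A_1..A_4: k=1: 0+855+9·15·6=1665; k=2: 1755+234+9·13·6=2691; k=3: 990+0+9·3·6=1152 → min 1152 | A_2..A_5: k=2: 0+741+15·13·13=3276; k=3: 585+234+15·3·13=1404; k=4: 855+0+15·6·13=2025 → min 1404 | A_3..A_6: k=3: 0+780+13·3·14=1326; k=4: 234+1092+13·6·14=2418; k=5: 741+0+13·13·14=3107 → min 1326.
Length 5: A_1..A_5: k=1: 0+1404+9·15·13=3159; k=2: 1755+741+9·13·13=4017; k=3: 990+234+9·3·13=1575; k=4: 1152+0+9·6·13=1854 → min 1575 | A_2..A_6: k=2: 0+1326+15·13·14=4056; k=3: 585+780+15·3·14=1995; k=4: 855+1092+15·6·14=3207; k=5: 1404+0+15·13·14=4134 → min 1995.
Length 6: A_1..A_6: k=1: 0+1995+9·15·14=3885; k=2: 1755+1326+9·13·14=4719; k=3: 990+780+9·3·14=2148; k=4: 1152+1092+9·6·14=3000; k=5: 1575+0+9·13·14=3213 → min 2148.
Optimal order: ((A_1 × (A_2 × A_3)) × ((A_4 × A_5) × A_6)) with cost 2148.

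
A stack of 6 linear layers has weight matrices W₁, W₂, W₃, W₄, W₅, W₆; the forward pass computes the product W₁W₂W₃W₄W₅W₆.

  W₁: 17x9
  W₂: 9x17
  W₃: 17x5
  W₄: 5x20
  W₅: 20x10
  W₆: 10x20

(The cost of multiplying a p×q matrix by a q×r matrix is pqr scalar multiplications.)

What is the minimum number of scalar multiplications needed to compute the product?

Adjacent pairs: W₁W₂ = 17·9·17 = 2601; W₂W₃ = 9·17·5 = 765; W₃W₄ = 17·5·20 = 1700; W₄W₅ = 5·20·10 = 1000; W₅W₆ = 20·10·20 = 4000.
Length 3: W₁..W₃: k=1: 0+765+17·9·5=1530; k=2: 2601+0+17·17·5=4046 → min 1530 | W₂..W₄: k=2: 0+1700+9·17·20=4760; k=3: 765+0+9·5·20=1665 → min 1665 | W₃..W₅: k=3: 0+1000+17·5·10=1850; k=4: 1700+0+17·20·10=5100 → min 1850 | W₄..W₆: k=4: 0+4000+5·20·20=6000; k=5: 1000+0+5·10·20=2000 → min 2000.
Length 4: W₁..W₄: k=1: 0+1665+17·9·20=4725; k=2: 2601+1700+17·17·20=10081; k=3: 1530+0+17·5·20=3230 → min 3230 | W₂..W₅: k=2: 0+1850+9·17·10=3380; k=3: 765+1000+9·5·10=2215; k=4: 1665+0+9·20·10=3465 → min 2215 | W₃..W₆: k=3: 0+2000+17·5·20=3700; k=4: 1700+4000+17·20·20=12500; k=5: 1850+0+17·10·20=5250 → min 3700.
Length 5: W₁..W₅: k=1: 0+2215+17·9·10=3745; k=2: 2601+1850+17·17·10=7341; k=3: 1530+1000+17·5·10=3380; k=4: 3230+0+17·20·10=6630 → min 3380 | W₂..W₆: k=2: 0+3700+9·17·20=6760; k=3: 765+2000+9·5·20=3665; k=4: 1665+4000+9·20·20=9265; k=5: 2215+0+9·10·20=4015 → min 3665.
Length 6: W₁..W₆: k=1: 0+3665+17·9·20=6725; k=2: 2601+3700+17·17·20=12081; k=3: 1530+2000+17·5·20=5230; k=4: 3230+4000+17·20·20=14030; k=5: 3380+0+17·10·20=6780 → min 5230.
Optimal order: ((W₁(W₂W₃))((W₄W₅)W₆)) with cost 5230.

5230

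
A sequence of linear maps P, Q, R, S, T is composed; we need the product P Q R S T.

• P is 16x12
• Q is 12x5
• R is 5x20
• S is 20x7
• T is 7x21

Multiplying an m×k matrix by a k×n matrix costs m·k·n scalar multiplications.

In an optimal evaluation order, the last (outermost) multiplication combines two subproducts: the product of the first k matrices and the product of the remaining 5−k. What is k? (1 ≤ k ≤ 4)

2

Adjacent pairs: PQ = 16·12·5 = 960; QR = 12·5·20 = 1200; RS = 5·20·7 = 700; ST = 20·7·21 = 2940.
Length 3: P..R: k=1: 0+1200+16·12·20=5040; k=2: 960+0+16·5·20=2560 → min 2560 | Q..S: k=2: 0+700+12·5·7=1120; k=3: 1200+0+12·20·7=2880 → min 1120 | R..T: k=3: 0+2940+5·20·21=5040; k=4: 700+0+5·7·21=1435 → min 1435.
Length 4: P..S: k=1: 0+1120+16·12·7=2464; k=2: 960+700+16·5·7=2220; k=3: 2560+0+16·20·7=4800 → min 2220 | Q..T: k=2: 0+1435+12·5·21=2695; k=3: 1200+2940+12·20·21=9180; k=4: 1120+0+12·7·21=2884 → min 2695.
Top-level splits: k=1: (P..P)·(Q..T) → 0+2695+16·12·21 = 6727; k=2: (P..Q)·(R..T) → 960+1435+16·5·21 = 4075; k=3: (P..R)·(S..T) → 2560+2940+16·20·21 = 12220; k=4: (P..S)·(T..T) → 2220+0+16·7·21 = 4572.
Best split is after Q, i.e. k = 2.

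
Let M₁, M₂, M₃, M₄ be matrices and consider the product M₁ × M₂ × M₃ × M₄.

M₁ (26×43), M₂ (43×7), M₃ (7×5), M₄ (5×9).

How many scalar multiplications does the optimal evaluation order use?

8265

Adjacent pairs: M₁M₂ = 26·43·7 = 7826; M₂M₃ = 43·7·5 = 1505; M₃M₄ = 7·5·9 = 315.
Length 3: M₁..M₃: k=1: 0+1505+26·43·5=7095; k=2: 7826+0+26·7·5=8736 → min 7095 | M₂..M₄: k=2: 0+315+43·7·9=3024; k=3: 1505+0+43·5·9=3440 → min 3024.
Length 4: M₁..M₄: k=1: 0+3024+26·43·9=13086; k=2: 7826+315+26·7·9=9779; k=3: 7095+0+26·5·9=8265 → min 8265.
Optimal order: ((M₁ × (M₂ × M₃)) × M₄) with cost 8265.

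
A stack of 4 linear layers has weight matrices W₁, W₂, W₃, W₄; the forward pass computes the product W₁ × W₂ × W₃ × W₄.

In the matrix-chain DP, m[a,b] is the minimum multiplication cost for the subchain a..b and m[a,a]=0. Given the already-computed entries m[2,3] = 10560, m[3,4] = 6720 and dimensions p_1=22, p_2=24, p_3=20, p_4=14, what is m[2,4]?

14112

m[2,4] = min over k∈[2,3] of m[2,k]+m[k+1,4]+p_{1}·p_k·p_{4}.
k=2: 0 + 6720 + 22·24·14 = 14112; k=3: 10560 + 0 + 22·20·14 = 16720.
Minimum: 14112 at k=2.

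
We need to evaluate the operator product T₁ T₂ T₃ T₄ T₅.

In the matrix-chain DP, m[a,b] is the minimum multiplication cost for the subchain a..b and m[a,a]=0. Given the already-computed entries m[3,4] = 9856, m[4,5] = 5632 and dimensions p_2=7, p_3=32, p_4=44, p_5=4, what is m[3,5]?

6528

m[3,5] = min over k∈[3,4] of m[3,k]+m[k+1,5]+p_{2}·p_k·p_{5}.
k=3: 0 + 5632 + 7·32·4 = 6528; k=4: 9856 + 0 + 7·44·4 = 11088.
Minimum: 6528 at k=3.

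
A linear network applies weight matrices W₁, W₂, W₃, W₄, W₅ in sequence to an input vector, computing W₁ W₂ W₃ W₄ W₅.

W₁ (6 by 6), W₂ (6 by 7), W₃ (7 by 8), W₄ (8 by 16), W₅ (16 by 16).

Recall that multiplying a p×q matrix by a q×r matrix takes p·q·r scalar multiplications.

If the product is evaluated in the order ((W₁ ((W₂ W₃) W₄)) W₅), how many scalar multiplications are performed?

3216

(W₂ W₃): 6×7 by 7×8 → 6×8, cost 6·7·8 = 336
((W₂ W₃) W₄): 6×8 by 8×16 → 6×16, cost 6·8·16 = 768; cumulative 1104
(W₁ ((W₂ W₃) W₄)): 6×6 by 6×16 → 6×16, cost 6·6·16 = 576; cumulative 1680
((W₁ ((W₂ W₃) W₄)) W₅): 6×16 by 16×16 → 6×16, cost 6·16·16 = 1536; cumulative 3216
Total: 3216 scalar multiplications.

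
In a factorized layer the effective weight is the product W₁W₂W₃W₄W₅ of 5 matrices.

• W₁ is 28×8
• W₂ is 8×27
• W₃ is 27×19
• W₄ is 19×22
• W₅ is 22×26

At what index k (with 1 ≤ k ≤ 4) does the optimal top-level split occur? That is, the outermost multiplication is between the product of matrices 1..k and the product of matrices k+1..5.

Adjacent pairs: W₁W₂ = 28·8·27 = 6048; W₂W₃ = 8·27·19 = 4104; W₃W₄ = 27·19·22 = 11286; W₄W₅ = 19·22·26 = 10868.
Length 3: W₁..W₃: k=1: 0+4104+28·8·19=8360; k=2: 6048+0+28·27·19=20412 → min 8360 | W₂..W₄: k=2: 0+11286+8·27·22=16038; k=3: 4104+0+8·19·22=7448 → min 7448 | W₃..W₅: k=3: 0+10868+27·19·26=24206; k=4: 11286+0+27·22·26=26730 → min 24206.
Length 4: W₁..W₄: k=1: 0+7448+28·8·22=12376; k=2: 6048+11286+28·27·22=33966; k=3: 8360+0+28·19·22=20064 → min 12376 | W₂..W₅: k=2: 0+24206+8·27·26=29822; k=3: 4104+10868+8·19·26=18924; k=4: 7448+0+8·22·26=12024 → min 12024.
Top-level splits: k=1: (W₁..W₁)·(W₂..W₅) → 0+12024+28·8·26 = 17848; k=2: (W₁..W₂)·(W₃..W₅) → 6048+24206+28·27·26 = 49910; k=3: (W₁..W₃)·(W₄..W₅) → 8360+10868+28·19·26 = 33060; k=4: (W₁..W₄)·(W₅..W₅) → 12376+0+28·22·26 = 28392.
Best split is after W₁, i.e. k = 1.

1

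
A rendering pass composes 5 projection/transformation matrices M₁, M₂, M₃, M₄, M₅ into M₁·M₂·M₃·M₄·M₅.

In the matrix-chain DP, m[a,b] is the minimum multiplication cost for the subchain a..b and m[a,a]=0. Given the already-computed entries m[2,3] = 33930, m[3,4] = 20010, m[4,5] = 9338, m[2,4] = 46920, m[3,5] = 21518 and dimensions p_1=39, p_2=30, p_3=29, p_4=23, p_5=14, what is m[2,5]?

m[2,5] = min over k∈[2,4] of m[2,k]+m[k+1,5]+p_{1}·p_k·p_{5}.
k=2: 0 + 21518 + 39·30·14 = 37898; k=3: 33930 + 9338 + 39·29·14 = 59102; k=4: 46920 + 0 + 39·23·14 = 59478.
Minimum: 37898 at k=2.

37898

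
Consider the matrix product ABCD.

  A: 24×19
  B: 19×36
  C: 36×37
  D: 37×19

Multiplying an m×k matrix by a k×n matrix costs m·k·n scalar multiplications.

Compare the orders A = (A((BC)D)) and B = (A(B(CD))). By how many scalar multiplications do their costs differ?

361

Order A = (A((BC)D)): (BC): 19×36 by 36×37 → 19×37, cost 19·36·37 = 25308; ((BC)D): 19×37 by 37×19 → 19×19, cost 19·37·19 = 13357; cumulative 38665; (A((BC)D)): 24×19 by 19×19 → 24×19, cost 24·19·19 = 8664; cumulative 47329. Total 47329.
Order B = (A(B(CD))): (CD): 36×37 by 37×19 → 36×19, cost 36·37·19 = 25308; (B(CD)): 19×36 by 36×19 → 19×19, cost 19·36·19 = 12996; cumulative 38304; (A(B(CD))): 24×19 by 19×19 → 24×19, cost 24·19·19 = 8664; cumulative 46968. Total 46968.
Difference: |47329 − 46968| = 361.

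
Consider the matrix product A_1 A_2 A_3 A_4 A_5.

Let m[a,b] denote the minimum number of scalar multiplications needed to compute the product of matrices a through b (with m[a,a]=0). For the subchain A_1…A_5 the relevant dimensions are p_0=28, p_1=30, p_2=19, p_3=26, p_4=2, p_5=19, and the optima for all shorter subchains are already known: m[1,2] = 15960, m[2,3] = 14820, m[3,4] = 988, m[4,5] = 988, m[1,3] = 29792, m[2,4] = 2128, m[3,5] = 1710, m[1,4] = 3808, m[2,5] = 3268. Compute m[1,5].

m[1,5] = min over k∈[1,4] of m[1,k]+m[k+1,5]+p_{0}·p_k·p_{5}.
k=1: 0 + 3268 + 28·30·19 = 19228; k=2: 15960 + 1710 + 28·19·19 = 27778; k=3: 29792 + 988 + 28·26·19 = 44612; k=4: 3808 + 0 + 28·2·19 = 4872.
Minimum: 4872 at k=4.

4872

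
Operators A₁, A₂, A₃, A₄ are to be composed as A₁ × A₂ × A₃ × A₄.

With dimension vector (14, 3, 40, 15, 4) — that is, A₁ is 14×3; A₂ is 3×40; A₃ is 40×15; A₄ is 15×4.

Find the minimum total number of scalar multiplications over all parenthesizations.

2148

Adjacent pairs: A₁A₂ = 14·3·40 = 1680; A₂A₃ = 3·40·15 = 1800; A₃A₄ = 40·15·4 = 2400.
Length 3: A₁..A₃: k=1: 0+1800+14·3·15=2430; k=2: 1680+0+14·40·15=10080 → min 2430 | A₂..A₄: k=2: 0+2400+3·40·4=2880; k=3: 1800+0+3·15·4=1980 → min 1980.
Length 4: A₁..A₄: k=1: 0+1980+14·3·4=2148; k=2: 1680+2400+14·40·4=6320; k=3: 2430+0+14·15·4=3270 → min 2148.
Optimal order: (A₁ × ((A₂ × A₃) × A₄)) with cost 2148.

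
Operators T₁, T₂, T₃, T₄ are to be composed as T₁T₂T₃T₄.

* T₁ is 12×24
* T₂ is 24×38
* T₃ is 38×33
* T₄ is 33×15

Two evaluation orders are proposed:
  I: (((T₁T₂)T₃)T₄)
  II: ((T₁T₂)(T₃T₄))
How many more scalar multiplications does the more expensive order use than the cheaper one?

Order I = (((T₁T₂)T₃)T₄): (T₁T₂): 12×24 by 24×38 → 12×38, cost 12·24·38 = 10944; ((T₁T₂)T₃): 12×38 by 38×33 → 12×33, cost 12·38·33 = 15048; cumulative 25992; (((T₁T₂)T₃)T₄): 12×33 by 33×15 → 12×15, cost 12·33·15 = 5940; cumulative 31932. Total 31932.
Order II = ((T₁T₂)(T₃T₄)): (T₁T₂): 12×24 by 24×38 → 12×38, cost 12·24·38 = 10944; (T₃T₄): 38×33 by 33×15 → 38×15, cost 38·33·15 = 18810; ((T₁T₂)(T₃T₄)): 12×38 by 38×15 → 12×15, cost 12·38·15 = 6840; cumulative 36594. Total 36594.
Difference: |31932 − 36594| = 4662.

4662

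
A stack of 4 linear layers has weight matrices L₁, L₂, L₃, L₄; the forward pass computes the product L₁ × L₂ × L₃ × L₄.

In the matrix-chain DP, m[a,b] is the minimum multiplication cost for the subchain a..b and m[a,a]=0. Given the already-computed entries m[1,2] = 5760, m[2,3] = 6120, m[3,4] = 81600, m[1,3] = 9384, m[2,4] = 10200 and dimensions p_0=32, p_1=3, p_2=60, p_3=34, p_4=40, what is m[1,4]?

14040

m[1,4] = min over k∈[1,3] of m[1,k]+m[k+1,4]+p_{0}·p_k·p_{4}.
k=1: 0 + 10200 + 32·3·40 = 14040; k=2: 5760 + 81600 + 32·60·40 = 164160; k=3: 9384 + 0 + 32·34·40 = 52904.
Minimum: 14040 at k=1.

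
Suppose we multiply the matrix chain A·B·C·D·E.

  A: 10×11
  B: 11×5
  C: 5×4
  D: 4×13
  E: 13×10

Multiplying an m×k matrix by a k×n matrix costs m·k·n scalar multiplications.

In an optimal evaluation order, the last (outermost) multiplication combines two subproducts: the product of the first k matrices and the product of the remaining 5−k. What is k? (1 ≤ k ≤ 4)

Adjacent pairs: AB = 10·11·5 = 550; BC = 11·5·4 = 220; CD = 5·4·13 = 260; DE = 4·13·10 = 520.
Length 3: A..C: k=1: 0+220+10·11·4=660; k=2: 550+0+10·5·4=750 → min 660 | B..D: k=2: 0+260+11·5·13=975; k=3: 220+0+11·4·13=792 → min 792 | C..E: k=3: 0+520+5·4·10=720; k=4: 260+0+5·13·10=910 → min 720.
Length 4: A..D: k=1: 0+792+10·11·13=2222; k=2: 550+260+10·5·13=1460; k=3: 660+0+10·4·13=1180 → min 1180 | B..E: k=2: 0+720+11·5·10=1270; k=3: 220+520+11·4·10=1180; k=4: 792+0+11·13·10=2222 → min 1180.
Top-level splits: k=1: (A..A)·(B..E) → 0+1180+10·11·10 = 2280; k=2: (A..B)·(C..E) → 550+720+10·5·10 = 1770; k=3: (A..C)·(D..E) → 660+520+10·4·10 = 1580; k=4: (A..D)·(E..E) → 1180+0+10·13·10 = 2480.
Best split is after C, i.e. k = 3.

3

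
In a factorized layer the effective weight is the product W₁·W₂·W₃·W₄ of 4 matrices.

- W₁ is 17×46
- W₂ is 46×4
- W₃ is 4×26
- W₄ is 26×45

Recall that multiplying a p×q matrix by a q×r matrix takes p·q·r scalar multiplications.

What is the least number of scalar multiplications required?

10868

Adjacent pairs: W₁W₂ = 17·46·4 = 3128; W₂W₃ = 46·4·26 = 4784; W₃W₄ = 4·26·45 = 4680.
Length 3: W₁..W₃: k=1: 0+4784+17·46·26=25116; k=2: 3128+0+17·4·26=4896 → min 4896 | W₂..W₄: k=2: 0+4680+46·4·45=12960; k=3: 4784+0+46·26·45=58604 → min 12960.
Length 4: W₁..W₄: k=1: 0+12960+17·46·45=48150; k=2: 3128+4680+17·4·45=10868; k=3: 4896+0+17·26·45=24786 → min 10868.
Optimal order: ((W₁·W₂)·(W₃·W₄)) with cost 10868.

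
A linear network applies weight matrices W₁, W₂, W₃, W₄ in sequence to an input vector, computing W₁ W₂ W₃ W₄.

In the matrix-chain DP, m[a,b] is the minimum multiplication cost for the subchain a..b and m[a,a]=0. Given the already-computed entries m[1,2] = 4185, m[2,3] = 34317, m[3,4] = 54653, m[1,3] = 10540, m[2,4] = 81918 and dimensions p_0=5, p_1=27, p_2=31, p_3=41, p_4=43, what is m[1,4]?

m[1,4] = min over k∈[1,3] of m[1,k]+m[k+1,4]+p_{0}·p_k·p_{4}.
k=1: 0 + 81918 + 5·27·43 = 87723; k=2: 4185 + 54653 + 5·31·43 = 65503; k=3: 10540 + 0 + 5·41·43 = 19355.
Minimum: 19355 at k=3.

19355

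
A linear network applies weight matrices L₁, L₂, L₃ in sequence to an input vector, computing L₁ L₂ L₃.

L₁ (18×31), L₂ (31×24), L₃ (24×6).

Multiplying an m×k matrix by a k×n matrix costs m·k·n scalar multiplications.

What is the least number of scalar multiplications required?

7812

Order (L₁ (L₂ L₃)): (L₂ L₃): 31×24 by 24×6 → 31×6, cost 31·24·6 = 4464; (L₁ (L₂ L₃)): 18×31 by 31×6 → 18×6, cost 18·31·6 = 3348; cumulative 7812. Total 7812.
Order ((L₁ L₂) L₃): (L₁ L₂): 18×31 by 31×24 → 18×24, cost 18·31·24 = 13392; ((L₁ L₂) L₃): 18×24 by 24×6 → 18×6, cost 18·24·6 = 2592; cumulative 15984. Total 15984.
Minimum: 7812.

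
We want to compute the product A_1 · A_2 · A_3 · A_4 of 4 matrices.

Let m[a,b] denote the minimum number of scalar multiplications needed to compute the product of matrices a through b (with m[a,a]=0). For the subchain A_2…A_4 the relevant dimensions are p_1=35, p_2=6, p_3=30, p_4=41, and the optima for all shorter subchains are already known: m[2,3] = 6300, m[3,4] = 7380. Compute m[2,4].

15990

m[2,4] = min over k∈[2,3] of m[2,k]+m[k+1,4]+p_{1}·p_k·p_{4}.
k=2: 0 + 7380 + 35·6·41 = 15990; k=3: 6300 + 0 + 35·30·41 = 49350.
Minimum: 15990 at k=2.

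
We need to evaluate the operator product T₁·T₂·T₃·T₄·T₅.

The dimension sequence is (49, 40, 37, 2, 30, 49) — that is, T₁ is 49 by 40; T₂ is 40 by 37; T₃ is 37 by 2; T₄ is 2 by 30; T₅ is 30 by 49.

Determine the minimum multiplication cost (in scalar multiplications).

Adjacent pairs: T₁T₂ = 49·40·37 = 72520; T₂T₃ = 40·37·2 = 2960; T₃T₄ = 37·2·30 = 2220; T₄T₅ = 2·30·49 = 2940.
Length 3: T₁..T₃: k=1: 0+2960+49·40·2=6880; k=2: 72520+0+49·37·2=76146 → min 6880 | T₂..T₄: k=2: 0+2220+40·37·30=46620; k=3: 2960+0+40·2·30=5360 → min 5360 | T₃..T₅: k=3: 0+2940+37·2·49=6566; k=4: 2220+0+37·30·49=56610 → min 6566.
Length 4: T₁..T₄: k=1: 0+5360+49·40·30=64160; k=2: 72520+2220+49·37·30=129130; k=3: 6880+0+49·2·30=9820 → min 9820 | T₂..T₅: k=2: 0+6566+40·37·49=79086; k=3: 2960+2940+40·2·49=9820; k=4: 5360+0+40·30·49=64160 → min 9820.
Length 5: T₁..T₅: k=1: 0+9820+49·40·49=105860; k=2: 72520+6566+49·37·49=167923; k=3: 6880+2940+49·2·49=14622; k=4: 9820+0+49·30·49=81850 → min 14622.
Optimal order: ((T₁·(T₂·T₃))·(T₄·T₅)) with cost 14622.

14622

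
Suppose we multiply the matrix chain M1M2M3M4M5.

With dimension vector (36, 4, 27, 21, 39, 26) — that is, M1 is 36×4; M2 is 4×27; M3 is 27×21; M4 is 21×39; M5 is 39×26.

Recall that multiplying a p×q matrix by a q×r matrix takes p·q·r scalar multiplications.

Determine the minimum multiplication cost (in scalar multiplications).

13344

Adjacent pairs: M1M2 = 36·4·27 = 3888; M2M3 = 4·27·21 = 2268; M3M4 = 27·21·39 = 22113; M4M5 = 21·39·26 = 21294.
Length 3: M1..M3: k=1: 0+2268+36·4·21=5292; k=2: 3888+0+36·27·21=24300 → min 5292 | M2..M4: k=2: 0+22113+4·27·39=26325; k=3: 2268+0+4·21·39=5544 → min 5544 | M3..M5: k=3: 0+21294+27·21·26=36036; k=4: 22113+0+27·39·26=49491 → min 36036.
Length 4: M1..M4: k=1: 0+5544+36·4·39=11160; k=2: 3888+22113+36·27·39=63909; k=3: 5292+0+36·21·39=34776 → min 11160 | M2..M5: k=2: 0+36036+4·27·26=38844; k=3: 2268+21294+4·21·26=25746; k=4: 5544+0+4·39·26=9600 → min 9600.
Length 5: M1..M5: k=1: 0+9600+36·4·26=13344; k=2: 3888+36036+36·27·26=65196; k=3: 5292+21294+36·21·26=46242; k=4: 11160+0+36·39·26=47664 → min 13344.
Optimal order: (M1(((M2M3)M4)M5)) with cost 13344.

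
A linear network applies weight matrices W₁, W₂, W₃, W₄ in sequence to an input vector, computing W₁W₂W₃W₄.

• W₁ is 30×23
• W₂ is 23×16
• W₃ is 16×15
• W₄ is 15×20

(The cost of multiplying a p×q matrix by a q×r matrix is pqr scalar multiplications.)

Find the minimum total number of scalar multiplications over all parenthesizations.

Adjacent pairs: W₁W₂ = 30·23·16 = 11040; W₂W₃ = 23·16·15 = 5520; W₃W₄ = 16·15·20 = 4800.
Length 3: W₁..W₃: k=1: 0+5520+30·23·15=15870; k=2: 11040+0+30·16·15=18240 → min 15870 | W₂..W₄: k=2: 0+4800+23·16·20=12160; k=3: 5520+0+23·15·20=12420 → min 12160.
Length 4: W₁..W₄: k=1: 0+12160+30·23·20=25960; k=2: 11040+4800+30·16·20=25440; k=3: 15870+0+30·15·20=24870 → min 24870.
Optimal order: ((W₁(W₂W₃))W₄) with cost 24870.

24870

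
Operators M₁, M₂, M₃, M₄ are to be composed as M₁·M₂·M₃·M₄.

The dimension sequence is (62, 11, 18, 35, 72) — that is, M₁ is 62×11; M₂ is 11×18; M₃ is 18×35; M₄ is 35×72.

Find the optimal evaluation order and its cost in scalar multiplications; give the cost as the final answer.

83754

Adjacent pairs: M₁M₂ = 62·11·18 = 12276; M₂M₃ = 11·18·35 = 6930; M₃M₄ = 18·35·72 = 45360.
Length 3: M₁..M₃: k=1: 0+6930+62·11·35=30800; k=2: 12276+0+62·18·35=51336 → min 30800 | M₂..M₄: k=2: 0+45360+11·18·72=59616; k=3: 6930+0+11·35·72=34650 → min 34650.
Length 4: M₁..M₄: k=1: 0+34650+62·11·72=83754; k=2: 12276+45360+62·18·72=137988; k=3: 30800+0+62·35·72=187040 → min 83754.
Optimal parenthesization: (M₁·((M₂·M₃)·M₄)) with cost 83754.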